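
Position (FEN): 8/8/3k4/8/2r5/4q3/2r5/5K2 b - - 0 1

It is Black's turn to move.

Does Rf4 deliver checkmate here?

After Rf4: white king on f1; in check: yes, from the black rook on f4.
King squares — e1: attacked by Qe3; g1: attacked by Qe3; e2: attacked by Rc2; f2: attacked by Rc2; g2: attacked by Rc2.
White has no legal moves → checkmate.

yes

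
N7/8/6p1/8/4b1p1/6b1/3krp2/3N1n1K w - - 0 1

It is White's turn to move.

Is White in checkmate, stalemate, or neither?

checkmate

White to move; white king on h1.
In check: yes, from the black bishop on e4.
King squares — g1: attacked by Pf2; g2: attacked by Be4; h2: attacked by Nf1.
Legal moves for White: none.
In check with no legal moves → checkmate.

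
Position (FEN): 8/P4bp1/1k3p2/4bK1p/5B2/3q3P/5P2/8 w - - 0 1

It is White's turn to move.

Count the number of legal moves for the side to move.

0

White to move; king on f5.
In check: yes, from the black queen on d3.
Legal moves: none.
Count: 0.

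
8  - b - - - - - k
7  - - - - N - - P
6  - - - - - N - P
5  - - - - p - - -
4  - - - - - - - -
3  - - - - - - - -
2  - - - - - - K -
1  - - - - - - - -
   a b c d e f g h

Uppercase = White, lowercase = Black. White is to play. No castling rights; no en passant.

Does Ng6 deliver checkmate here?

After Ng6: black king on h8; in check: yes, from the white knight on g6.
King squares — g7: attacked by Ph6; h7: attacked by Nf6; g8: attacked by Nf6.
Black has no legal moves → checkmate.

yes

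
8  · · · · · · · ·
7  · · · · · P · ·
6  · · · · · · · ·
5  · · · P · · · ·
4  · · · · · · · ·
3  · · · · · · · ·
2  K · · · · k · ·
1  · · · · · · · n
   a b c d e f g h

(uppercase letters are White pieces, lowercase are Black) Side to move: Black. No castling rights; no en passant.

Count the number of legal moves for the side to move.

Black to move; king on f2.
In check: no.
Legal moves: Kg3, Kf3, Ke3, Kg2, Ke2, Kg1, Kf1, Ke1, Ng3.
Count: 9.

9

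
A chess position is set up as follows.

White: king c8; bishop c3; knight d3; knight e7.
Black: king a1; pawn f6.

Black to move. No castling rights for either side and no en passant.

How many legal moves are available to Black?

2

Black to move; king on a1.
In check: yes, from the white bishop on c3.
Legal moves: Ka2, Kb1.
Count: 2.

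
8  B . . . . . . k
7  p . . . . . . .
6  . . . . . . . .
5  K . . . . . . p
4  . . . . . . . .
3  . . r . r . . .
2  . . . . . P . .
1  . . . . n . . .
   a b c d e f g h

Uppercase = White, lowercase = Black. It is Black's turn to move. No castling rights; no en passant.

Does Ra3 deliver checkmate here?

no

After Ra3: white king on a5; in check: yes, from the black rook on a3.
White has 2 legal replies: Kb5, Kb4.
In check but a legal move exists → not checkmate.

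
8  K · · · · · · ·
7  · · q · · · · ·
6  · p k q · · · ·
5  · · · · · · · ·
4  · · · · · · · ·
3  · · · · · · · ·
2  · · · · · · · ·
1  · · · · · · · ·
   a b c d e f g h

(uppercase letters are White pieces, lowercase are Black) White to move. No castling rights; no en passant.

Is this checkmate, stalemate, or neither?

White to move; white king on a8.
In check: no.
King squares — a7: attacked by Qc7; b7: attacked by Kc6; b8: attacked by Qc7.
Legal moves for White: none.
Not in check and no legal moves → stalemate.

stalemate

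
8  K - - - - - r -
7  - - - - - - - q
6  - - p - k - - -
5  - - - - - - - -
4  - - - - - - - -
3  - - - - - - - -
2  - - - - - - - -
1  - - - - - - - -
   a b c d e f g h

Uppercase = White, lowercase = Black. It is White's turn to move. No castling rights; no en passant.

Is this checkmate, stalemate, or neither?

White to move; white king on a8.
In check: yes, from the black rook on g8.
King squares — a7: attacked by Qh7; b7: attacked by Qh7; b8: attacked by Rg8.
Legal moves for White: none.
In check with no legal moves → checkmate.

checkmate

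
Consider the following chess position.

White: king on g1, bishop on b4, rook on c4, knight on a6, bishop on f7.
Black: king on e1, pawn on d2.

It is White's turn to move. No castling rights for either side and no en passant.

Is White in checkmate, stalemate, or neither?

White to move; white king on g1.
In check: no.
Legal moves for White include: Bg8, Be8, Bg6, Be6, Bh5, Bd5, Nb8, Nc7, Nc5, Rc8, Rc7, Rc6, Rc5, Rh4, Rg4, Rf4, Re4+, Rd4, ... (list truncated; more exist).
White has legal moves and is not in check → neither.

neither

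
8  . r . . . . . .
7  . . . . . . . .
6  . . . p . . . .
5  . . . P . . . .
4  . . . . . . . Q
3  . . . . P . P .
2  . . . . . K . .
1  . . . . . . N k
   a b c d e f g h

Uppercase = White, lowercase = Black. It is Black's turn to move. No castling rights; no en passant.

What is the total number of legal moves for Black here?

0

Black to move; king on h1.
In check: yes, from the white queen on h4.
Legal moves: none.
Count: 0.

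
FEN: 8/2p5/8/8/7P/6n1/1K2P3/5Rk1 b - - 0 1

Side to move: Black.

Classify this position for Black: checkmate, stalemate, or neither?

neither

Black to move; black king on g1.
In check: yes, from the white rook on f1.
King squares — f1: available; h1: attacked by Rf1; f2: attacked by Rf1; g2: available; h2: available.
Legal moves for Black: Kh2, Kg2, Kxf1, Nxf1.
Black is in check but has 4 legal moves → neither.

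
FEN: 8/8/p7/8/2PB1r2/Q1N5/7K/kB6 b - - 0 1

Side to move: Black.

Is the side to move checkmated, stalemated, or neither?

Black to move; black king on a1.
In check: yes, from the white queen on a3.
King squares — b1: attacked by Nc3; a2: attacked by Bb1; b2: attacked by Qa3.
Legal moves for Black: none.
In check with no legal moves → checkmate.

checkmate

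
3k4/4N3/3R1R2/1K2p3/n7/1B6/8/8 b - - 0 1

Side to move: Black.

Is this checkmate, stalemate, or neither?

Black to move; black king on d8.
In check: yes, from the white rook on d6.
King squares — c7: available; d7: attacked by Rd6; e7: available; c8: attacked by Ne7; e8: available.
Legal moves for Black: Ke8, Kxe7, Kc7.
Black is in check but has 3 legal moves → neither.

neither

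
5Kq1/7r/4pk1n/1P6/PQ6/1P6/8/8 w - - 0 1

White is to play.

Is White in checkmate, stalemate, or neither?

White to move; white king on f8.
In check: yes, from the black queen on g8.
King squares — e7: attacked by Kf6; f7: attacked by Kf6; g7: attacked by Kf6; e8: attacked by Qg8; g8: attacked by Nh6.
Legal moves for White: none.
In check with no legal moves → checkmate.

checkmate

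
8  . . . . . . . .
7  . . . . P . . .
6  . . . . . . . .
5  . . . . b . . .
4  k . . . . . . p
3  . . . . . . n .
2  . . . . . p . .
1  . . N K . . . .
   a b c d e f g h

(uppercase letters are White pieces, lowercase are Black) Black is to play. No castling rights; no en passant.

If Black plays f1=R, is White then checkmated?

After f1=R: white king on d1; in check: yes, from the black rook on f1.
White has 2 legal replies: Kd2, Kc2.
In check but a legal move exists → not checkmate.

no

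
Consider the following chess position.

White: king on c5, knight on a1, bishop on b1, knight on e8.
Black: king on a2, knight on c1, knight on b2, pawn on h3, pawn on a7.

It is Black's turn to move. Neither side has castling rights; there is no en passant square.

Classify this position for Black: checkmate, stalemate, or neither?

neither

Black to move; black king on a2.
In check: yes, from the white bishop on b1.
Legal moves for Black: Ka3, Kxb1, Kxa1.
Black is in check but has 3 legal moves → neither.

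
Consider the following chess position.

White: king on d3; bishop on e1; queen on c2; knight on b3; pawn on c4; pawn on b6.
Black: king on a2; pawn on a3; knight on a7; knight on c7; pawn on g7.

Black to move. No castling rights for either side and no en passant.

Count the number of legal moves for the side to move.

Black to move; king on a2.
In check: yes, from the white queen on c2.
Legal moves: none.
Count: 0.

0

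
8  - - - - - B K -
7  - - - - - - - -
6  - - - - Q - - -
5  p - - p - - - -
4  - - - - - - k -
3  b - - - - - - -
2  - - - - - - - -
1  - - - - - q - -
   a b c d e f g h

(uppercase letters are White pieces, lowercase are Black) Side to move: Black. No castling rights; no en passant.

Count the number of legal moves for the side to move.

7

Black to move; king on g4.
In check: yes, from the white queen on e6.
Legal moves: Kh5, Kg5, Kh4, Kf4, Kg3, Kf3, Qf5.
Count: 7.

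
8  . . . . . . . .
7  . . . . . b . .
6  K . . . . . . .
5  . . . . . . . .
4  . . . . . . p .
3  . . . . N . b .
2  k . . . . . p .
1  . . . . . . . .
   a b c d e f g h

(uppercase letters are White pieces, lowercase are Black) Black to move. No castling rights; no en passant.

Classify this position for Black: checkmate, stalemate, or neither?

Black to move; black king on a2.
In check: no.
Legal moves for Black include: Bg8, Be8, Bg6, Be6, Bh5, Bd5, Bc4+, Bb3, Bb8, Bc7, Bd6, Be5, Bh4, Bf4, Bh2, Bf2, Be1, Kb3, ... (list truncated; more exist).
Black has legal moves and is not in check → neither.

neither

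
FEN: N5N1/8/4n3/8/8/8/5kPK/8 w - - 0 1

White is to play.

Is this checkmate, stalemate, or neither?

White to move; white king on h2.
In check: no.
Legal moves for White: Ne7, Nh6, Nf6, Nc7, Nb6, Kh3, Kh1, g3, g4.
White has 9 legal moves and is not in check → neither.

neither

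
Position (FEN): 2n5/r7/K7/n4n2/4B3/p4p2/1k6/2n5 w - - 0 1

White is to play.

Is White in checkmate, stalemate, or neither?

neither

White to move; white king on a6.
In check: yes, from the black rook on a7.
King squares — a5: attacked by Ra7; b5: available; b6: attacked by Nc8; a7: attacked by Nc8; b7: attacked by Na5.
Legal moves for White: Kb5.
White is in check but has 1 legal move → neither.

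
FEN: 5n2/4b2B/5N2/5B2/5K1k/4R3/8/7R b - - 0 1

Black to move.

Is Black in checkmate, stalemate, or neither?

checkmate

Black to move; black king on h4.
In check: yes, from the white rook on h1.
King squares — g3: attacked by Re3; h3: attacked by Rh1; g4: attacked by Kf4; g5: attacked by Kf4; h5: attacked by Rh1.
Legal moves for Black: none.
In check with no legal moves → checkmate.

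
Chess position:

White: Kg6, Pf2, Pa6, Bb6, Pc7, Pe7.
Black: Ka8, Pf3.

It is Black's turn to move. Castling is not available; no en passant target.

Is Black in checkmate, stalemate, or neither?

stalemate

Black to move; black king on a8.
In check: no.
King squares — a7: attacked by Bb6; b7: attacked by Pa6; b8: attacked by Pc7.
Legal moves for Black: none.
Not in check and no legal moves → stalemate.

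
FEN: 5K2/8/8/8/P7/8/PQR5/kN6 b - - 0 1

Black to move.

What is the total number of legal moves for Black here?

Black to move; king on a1.
In check: yes, from the white queen on b2.
Legal moves: none.
Count: 0.

0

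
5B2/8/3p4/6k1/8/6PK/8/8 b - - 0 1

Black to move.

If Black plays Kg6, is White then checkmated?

no

After Kg6: white king on h3; in check: no.
White is not in check, so this cannot be checkmate.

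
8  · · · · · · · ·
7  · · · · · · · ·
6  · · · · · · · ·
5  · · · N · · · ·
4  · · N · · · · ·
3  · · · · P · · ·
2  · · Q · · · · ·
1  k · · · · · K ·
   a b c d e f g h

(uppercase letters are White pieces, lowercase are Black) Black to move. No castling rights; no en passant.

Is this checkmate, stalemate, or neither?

Black to move; black king on a1.
In check: no.
King squares — b1: attacked by Qc2; a2: attacked by Qc2; b2: attacked by Qc2.
Legal moves for Black: none.
Not in check and no legal moves → stalemate.

stalemate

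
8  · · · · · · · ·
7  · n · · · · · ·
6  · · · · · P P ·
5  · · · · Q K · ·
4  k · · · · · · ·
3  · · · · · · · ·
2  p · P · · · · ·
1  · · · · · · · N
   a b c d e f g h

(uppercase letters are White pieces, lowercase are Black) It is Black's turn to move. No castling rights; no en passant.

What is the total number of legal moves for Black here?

10

Black to move; king on a4.
In check: no.
Legal moves: Nd8, Nd6+, Nc5, Na5, Kb4, Ka3, a1=Q, a1=R, a1=B, a1=N.
Count: 10.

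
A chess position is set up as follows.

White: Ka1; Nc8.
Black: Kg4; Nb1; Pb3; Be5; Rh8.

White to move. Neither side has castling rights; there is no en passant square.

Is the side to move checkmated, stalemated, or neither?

neither

White to move; white king on a1.
In check: yes, from the black bishop on e5.
Legal moves for White: Kxb1.
White is in check but has 1 legal move → neither.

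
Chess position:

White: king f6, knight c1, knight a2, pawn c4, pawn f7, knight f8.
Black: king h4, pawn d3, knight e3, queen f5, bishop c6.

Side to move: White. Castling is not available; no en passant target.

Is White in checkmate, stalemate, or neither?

neither

White to move; white king on f6.
In check: yes, from the black queen on f5.
Legal moves for White: Kg7, Ke7.
White is in check but has 2 legal moves → neither.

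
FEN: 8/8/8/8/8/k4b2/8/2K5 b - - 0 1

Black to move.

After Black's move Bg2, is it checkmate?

no

After Bg2: white king on c1; in check: no.
White is not in check, so this cannot be checkmate.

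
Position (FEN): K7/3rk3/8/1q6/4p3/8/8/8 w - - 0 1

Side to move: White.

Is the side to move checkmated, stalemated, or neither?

White to move; white king on a8.
In check: no.
King squares — a7: attacked by Rd7; b7: attacked by Qb5; b8: attacked by Qb5.
Legal moves for White: none.
Not in check and no legal moves → stalemate.

stalemate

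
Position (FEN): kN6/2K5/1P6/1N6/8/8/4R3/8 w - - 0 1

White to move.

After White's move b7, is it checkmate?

yes

After b7: black king on a8; in check: yes, from the white pawn on b7.
King squares — a7: attacked by Nb5; b7: attacked by Kc7; b8: attacked by Kc7.
Black has no legal moves → checkmate.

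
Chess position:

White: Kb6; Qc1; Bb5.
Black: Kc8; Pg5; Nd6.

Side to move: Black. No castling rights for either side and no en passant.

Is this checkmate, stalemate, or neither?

Black to move; black king on c8.
In check: yes, from the white queen on c1.
Legal moves for Black: Kd8, Kb8, Nc4+.
Black is in check but has 3 legal moves → neither.

neither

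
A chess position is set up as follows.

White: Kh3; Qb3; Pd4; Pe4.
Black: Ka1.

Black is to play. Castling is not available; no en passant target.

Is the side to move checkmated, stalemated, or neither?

stalemate

Black to move; black king on a1.
In check: no.
King squares — b1: attacked by Qb3; a2: attacked by Qb3; b2: attacked by Qb3.
Legal moves for Black: none.
Not in check and no legal moves → stalemate.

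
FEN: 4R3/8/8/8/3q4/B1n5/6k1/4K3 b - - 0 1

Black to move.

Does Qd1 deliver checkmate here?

After Qd1: white king on e1; in check: yes, from the black queen on d1.
King squares — d1: attacked by Nc3; f1: attacked by Qd1; d2: attacked by Qd1; e2: attacked by Qd1; f2: attacked by Kg2.
White has no legal moves → checkmate.

yes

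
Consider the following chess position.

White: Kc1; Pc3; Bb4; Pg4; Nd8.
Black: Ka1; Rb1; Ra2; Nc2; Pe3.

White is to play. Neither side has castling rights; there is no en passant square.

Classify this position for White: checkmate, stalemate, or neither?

White to move; white king on c1.
In check: yes, from the black rook on b1.
King squares — b1: attacked by Ka1; d1: attacked by Rb1; b2: attacked by Ka1; c2: attacked by Ra2; d2: attacked by Pe3.
Legal moves for White: none.
In check with no legal moves → checkmate.

checkmate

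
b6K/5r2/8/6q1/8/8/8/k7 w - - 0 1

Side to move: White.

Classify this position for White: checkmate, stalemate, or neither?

stalemate

White to move; white king on h8.
In check: no.
King squares — g7: attacked by Qg5; h7: attacked by Rf7; g8: attacked by Qg5.
Legal moves for White: none.
Not in check and no legal moves → stalemate.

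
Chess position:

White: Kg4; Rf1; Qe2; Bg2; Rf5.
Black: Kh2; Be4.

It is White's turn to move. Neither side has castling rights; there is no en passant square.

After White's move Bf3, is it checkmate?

After Bf3: black king on h2; in check: yes, from the white queen on e2.
King squares — g1: attacked by Rf1; h1: attacked by Rf1; g2: attacked by Qe2; g3: attacked by Kg4; h3: attacked by Kg4.
Black has no legal moves → checkmate.

yes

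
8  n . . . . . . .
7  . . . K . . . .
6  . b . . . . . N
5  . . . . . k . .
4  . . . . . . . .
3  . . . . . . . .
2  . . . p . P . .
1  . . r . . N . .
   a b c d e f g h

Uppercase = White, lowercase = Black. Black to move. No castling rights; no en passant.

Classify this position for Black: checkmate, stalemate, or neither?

neither

Black to move; black king on f5.
In check: yes, from the white knight on h6.
King squares — e4: available; f4: available; g4: attacked by Nh6; e5: available; g5: available; e6: attacked by Kd7; f6: available; g6: available.
Legal moves for Black: Kg6, Kf6, Kg5, Ke5, Kf4, Ke4.
Black is in check but has 6 legal moves → neither.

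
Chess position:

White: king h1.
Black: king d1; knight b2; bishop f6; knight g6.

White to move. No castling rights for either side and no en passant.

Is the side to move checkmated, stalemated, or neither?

White to move; white king on h1.
In check: no.
Legal moves for White: Kh2, Kg2, Kg1.
White has 3 legal moves and is not in check → neither.

neither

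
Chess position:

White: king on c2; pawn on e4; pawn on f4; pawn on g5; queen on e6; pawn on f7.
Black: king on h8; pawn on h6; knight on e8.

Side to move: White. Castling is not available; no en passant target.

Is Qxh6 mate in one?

yes

After Qxh6: black king on h8; in check: yes, from the white queen on h6.
King squares — g7: attacked by Qh6; h7: attacked by Qh6; g8: attacked by Pf7.
Black has no legal moves → checkmate.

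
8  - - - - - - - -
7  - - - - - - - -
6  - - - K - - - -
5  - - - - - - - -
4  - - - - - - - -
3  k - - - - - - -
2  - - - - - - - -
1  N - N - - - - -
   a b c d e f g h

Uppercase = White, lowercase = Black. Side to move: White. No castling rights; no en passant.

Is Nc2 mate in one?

no

After Nc2: black king on a3; in check: yes, from the white knight on c2.
Black has 2 legal replies: Ka4, Kb2.
In check but a legal move exists → not checkmate.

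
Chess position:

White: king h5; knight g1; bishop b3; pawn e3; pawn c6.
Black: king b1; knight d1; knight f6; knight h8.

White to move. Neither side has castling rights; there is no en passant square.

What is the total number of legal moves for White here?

White to move; king on h5.
In check: yes, from the black knight on f6.
Legal moves: Kh6, Kg5, Kh4.
Count: 3.

3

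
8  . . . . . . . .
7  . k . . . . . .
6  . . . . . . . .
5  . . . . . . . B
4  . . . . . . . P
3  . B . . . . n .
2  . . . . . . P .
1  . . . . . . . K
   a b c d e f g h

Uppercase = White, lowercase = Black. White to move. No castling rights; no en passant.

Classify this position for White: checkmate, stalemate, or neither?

neither

White to move; white king on h1.
In check: yes, from the black knight on g3.
King squares — g1: available; g2: own pawn; h2: available.
Legal moves for White: Kh2, Kg1.
White is in check but has 2 legal moves → neither.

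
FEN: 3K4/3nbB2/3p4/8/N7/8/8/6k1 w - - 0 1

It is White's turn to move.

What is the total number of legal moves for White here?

5

White to move; king on d8.
In check: yes, from the black bishop on e7.
Legal moves: Ke8, Kc8, Kxe7, Kxd7, Kc7.
Count: 5.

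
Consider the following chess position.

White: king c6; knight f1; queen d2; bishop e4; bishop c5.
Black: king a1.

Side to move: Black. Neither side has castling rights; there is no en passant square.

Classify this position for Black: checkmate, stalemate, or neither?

Black to move; black king on a1.
In check: no.
King squares — b1: attacked by Be4; a2: attacked by Qd2; b2: attacked by Qd2.
Legal moves for Black: none.
Not in check and no legal moves → stalemate.

stalemate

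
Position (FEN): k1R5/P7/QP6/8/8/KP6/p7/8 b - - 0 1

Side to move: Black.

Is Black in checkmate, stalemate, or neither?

checkmate

Black to move; black king on a8.
In check: yes, from the white rook on c8.
King squares — a7: attacked by Qa6; b7: attacked by Qa6; b8: attacked by Pa7.
Legal moves for Black: none.
In check with no legal moves → checkmate.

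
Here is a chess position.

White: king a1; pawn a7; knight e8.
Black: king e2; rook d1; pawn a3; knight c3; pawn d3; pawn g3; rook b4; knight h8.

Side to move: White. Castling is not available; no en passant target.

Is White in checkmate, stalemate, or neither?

checkmate

White to move; white king on a1.
In check: yes, from the black rook on d1.
King squares — b1: attacked by Rd1; a2: attacked by Nc3; b2: attacked by Pa3.
Legal moves for White: none.
In check with no legal moves → checkmate.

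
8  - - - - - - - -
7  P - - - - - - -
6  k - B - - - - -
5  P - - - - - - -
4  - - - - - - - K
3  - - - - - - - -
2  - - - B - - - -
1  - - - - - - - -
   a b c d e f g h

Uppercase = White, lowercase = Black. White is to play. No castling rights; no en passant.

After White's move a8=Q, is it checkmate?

yes

After a8=Q: black king on a6; in check: yes, from the white queen on a8.
King squares — a5: attacked by Bd2; b5: attacked by Bc6; b6: attacked by Pa5; a7: attacked by Qa8; b7: attacked by Bc6.
Black has no legal moves → checkmate.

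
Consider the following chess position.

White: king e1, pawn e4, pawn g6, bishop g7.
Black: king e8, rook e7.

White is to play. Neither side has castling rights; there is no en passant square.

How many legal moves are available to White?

15

White to move; king on e1.
In check: no.
Legal moves: Bh8, Bf8, Bh6, Bf6, Be5, Bd4, Bc3, Bb2, Ba1, Kf2, Ke2, Kd2, Kf1, Kd1, e5.
Count: 15.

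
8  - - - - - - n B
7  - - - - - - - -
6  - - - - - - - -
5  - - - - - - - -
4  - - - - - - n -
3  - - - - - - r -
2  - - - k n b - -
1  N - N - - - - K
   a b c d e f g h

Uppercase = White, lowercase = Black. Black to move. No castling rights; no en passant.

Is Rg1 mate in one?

After Rg1: white king on h1; in check: yes, from the black rook on g1.
King squares — g1: attacked by Ne2; g2: attacked by Rg1; h2: attacked by Ng4.
White has no legal moves → checkmate.

yes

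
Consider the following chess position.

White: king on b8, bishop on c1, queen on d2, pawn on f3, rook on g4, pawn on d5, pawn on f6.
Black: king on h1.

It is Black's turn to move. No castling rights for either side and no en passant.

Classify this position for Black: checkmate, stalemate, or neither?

stalemate

Black to move; black king on h1.
In check: no.
King squares — g1: attacked by Rg4; g2: attacked by Qd2; h2: attacked by Qd2.
Legal moves for Black: none.
Not in check and no legal moves → stalemate.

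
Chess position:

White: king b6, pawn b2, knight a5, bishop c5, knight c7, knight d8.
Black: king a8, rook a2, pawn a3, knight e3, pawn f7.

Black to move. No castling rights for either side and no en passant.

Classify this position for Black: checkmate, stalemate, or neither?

neither

Black to move; black king on a8.
In check: yes, from the white knight on c7.
King squares — a7: attacked by Kb6; b7: attacked by Na5; b8: available.
Legal moves for Black: Kb8.
Black is in check but has 1 legal move → neither.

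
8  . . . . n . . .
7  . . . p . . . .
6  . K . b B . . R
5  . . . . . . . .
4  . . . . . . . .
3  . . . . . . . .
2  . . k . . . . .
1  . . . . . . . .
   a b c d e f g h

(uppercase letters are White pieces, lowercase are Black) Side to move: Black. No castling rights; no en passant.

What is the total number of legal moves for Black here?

22

Black to move; king on c2.
In check: no.
Legal moves: Ng7, Nc7, Nf6, Bf8, Bb8, Be7, Bc7+, Be5, Bc5+, Bf4, Bb4, Bg3, Ba3, Bh2, Kd3, Kc3, Kd2, Kb2, Kd1, Kc1, Kb1, dxe6.
Count: 22.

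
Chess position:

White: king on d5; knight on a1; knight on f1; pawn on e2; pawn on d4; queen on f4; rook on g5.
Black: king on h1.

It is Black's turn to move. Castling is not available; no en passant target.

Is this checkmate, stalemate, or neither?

stalemate

Black to move; black king on h1.
In check: no.
King squares — g1: attacked by Rg5; g2: attacked by Rg5; h2: attacked by Nf1.
Legal moves for Black: none.
Not in check and no legal moves → stalemate.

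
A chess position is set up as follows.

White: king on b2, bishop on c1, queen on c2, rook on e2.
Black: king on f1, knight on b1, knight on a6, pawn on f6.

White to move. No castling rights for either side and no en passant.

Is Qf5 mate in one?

After Qf5: black king on f1; in check: yes, from the white queen on f5.
Black has 2 legal replies: Kxe2, Kg1.
In check but a legal move exists → not checkmate.

no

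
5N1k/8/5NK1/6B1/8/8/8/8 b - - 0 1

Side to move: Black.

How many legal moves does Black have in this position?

0

Black to move; king on h8.
In check: no.
Legal moves: none.
Count: 0.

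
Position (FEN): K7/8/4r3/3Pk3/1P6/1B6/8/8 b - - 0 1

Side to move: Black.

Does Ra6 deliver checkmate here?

After Ra6: white king on a8; in check: yes, from the black rook on a6.
White has 2 legal replies: Kb8, Kb7.
In check but a legal move exists → not checkmate.

no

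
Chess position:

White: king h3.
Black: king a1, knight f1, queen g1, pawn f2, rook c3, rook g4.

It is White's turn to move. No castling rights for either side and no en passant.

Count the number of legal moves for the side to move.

White to move; king on h3.
In check: yes, from the black rook on c3.
Legal moves: none.
Count: 0.

0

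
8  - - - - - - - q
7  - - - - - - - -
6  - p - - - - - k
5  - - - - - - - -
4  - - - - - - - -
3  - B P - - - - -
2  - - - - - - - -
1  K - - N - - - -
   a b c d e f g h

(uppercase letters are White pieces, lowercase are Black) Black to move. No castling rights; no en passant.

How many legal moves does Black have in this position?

19

Black to move; king on h6.
In check: no.
Legal moves: Qg8, Qf8, Qe8, Qd8, Qc8, Qb8, Qa8+, Qh7, Qg7, Qf6, Qe5, Qd4, Qxc3+, Kh7, Kg7, Kg6, Kh5, Kg5, b5.
Count: 19.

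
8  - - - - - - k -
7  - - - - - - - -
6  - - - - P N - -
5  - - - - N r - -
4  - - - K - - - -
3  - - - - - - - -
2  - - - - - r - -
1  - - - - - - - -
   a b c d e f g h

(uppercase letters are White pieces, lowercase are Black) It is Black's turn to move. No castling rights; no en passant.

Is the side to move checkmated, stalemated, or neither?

neither

Black to move; black king on g8.
In check: yes, from the white knight on f6.
King squares — f7: attacked by Ne5; g7: available; h7: attacked by Nf6; f8: available; h8: available.
Legal moves for Black: Kh8, Kf8, Kg7, Rxf6.
Black is in check but has 4 legal moves → neither.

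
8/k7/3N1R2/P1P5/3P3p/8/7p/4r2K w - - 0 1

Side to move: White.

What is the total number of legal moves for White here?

White to move; king on h1.
In check: yes, from the black rook on e1.
Legal moves: Kxh2, Kg2, Rf1.
Count: 3.

3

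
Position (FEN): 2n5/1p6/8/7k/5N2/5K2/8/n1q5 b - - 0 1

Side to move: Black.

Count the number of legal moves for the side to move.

4

Black to move; king on h5.
In check: yes, from the white knight on f4.
Legal moves: Kh6, Kg5, Kh4, Qxf4+.
Count: 4.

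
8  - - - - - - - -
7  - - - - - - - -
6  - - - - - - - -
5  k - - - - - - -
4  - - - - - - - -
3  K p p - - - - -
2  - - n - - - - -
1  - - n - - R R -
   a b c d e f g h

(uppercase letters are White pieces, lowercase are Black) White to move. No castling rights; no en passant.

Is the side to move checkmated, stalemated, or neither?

checkmate

White to move; white king on a3.
In check: yes, from the black knight on c2.
King squares — a2: attacked by Nc1; b2: attacked by Pc3; b3: attacked by Nc1; a4: attacked by Ka5; b4: attacked by Nc2.
Legal moves for White: none.
In check with no legal moves → checkmate.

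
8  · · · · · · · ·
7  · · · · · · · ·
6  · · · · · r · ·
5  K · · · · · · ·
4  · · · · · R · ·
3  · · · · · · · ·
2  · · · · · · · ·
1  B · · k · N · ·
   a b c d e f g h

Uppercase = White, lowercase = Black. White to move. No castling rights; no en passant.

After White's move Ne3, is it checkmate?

After Ne3: black king on d1; in check: yes, from the white knight on e3.
Black has 4 legal replies: Ke2, Kd2, Ke1, Kc1.
In check but a legal move exists → not checkmate.

no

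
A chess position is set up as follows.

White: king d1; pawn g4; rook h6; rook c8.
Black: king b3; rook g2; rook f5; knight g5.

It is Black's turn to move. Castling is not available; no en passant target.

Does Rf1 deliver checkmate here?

After Rf1: white king on d1; in check: yes, from the black rook on f1.
King squares — c1: attacked by Rf1; e1: attacked by Rf1; c2: attacked by Rg2; d2: attacked by Rg2; e2: attacked by Rg2.
White has no legal moves → checkmate.

yes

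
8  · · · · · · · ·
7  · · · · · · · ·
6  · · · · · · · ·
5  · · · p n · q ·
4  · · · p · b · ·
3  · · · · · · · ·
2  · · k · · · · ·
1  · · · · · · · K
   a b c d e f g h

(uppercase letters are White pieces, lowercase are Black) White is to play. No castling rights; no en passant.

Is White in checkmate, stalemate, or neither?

White to move; white king on h1.
In check: no.
King squares — g1: attacked by Qg5; g2: attacked by Qg5; h2: attacked by Bf4.
Legal moves for White: none.
Not in check and no legal moves → stalemate.

stalemate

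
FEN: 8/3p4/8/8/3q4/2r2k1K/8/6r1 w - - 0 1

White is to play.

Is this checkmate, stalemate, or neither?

White to move; white king on h3.
In check: no.
Legal moves for White: Kh2.
White has 1 legal move and is not in check → neither.

neither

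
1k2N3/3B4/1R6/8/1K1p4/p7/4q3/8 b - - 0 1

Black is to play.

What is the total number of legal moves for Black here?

2

Black to move; king on b8.
In check: yes, from the white rook on b6.
Legal moves: Ka8, Ka7.
Count: 2.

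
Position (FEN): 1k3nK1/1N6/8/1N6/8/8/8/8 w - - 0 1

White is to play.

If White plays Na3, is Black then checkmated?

After Na3: black king on b8; in check: no.
Black is not in check, so this cannot be checkmate.

no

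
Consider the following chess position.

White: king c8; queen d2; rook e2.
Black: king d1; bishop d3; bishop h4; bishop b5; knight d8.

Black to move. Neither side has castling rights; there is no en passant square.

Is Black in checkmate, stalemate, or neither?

checkmate

Black to move; black king on d1.
In check: yes, from the white queen on d2.
King squares — c1: attacked by Qd2; e1: attacked by Qd2; c2: attacked by Qd2; d2: attacked by Re2; e2: attacked by Qd2.
Legal moves for Black: none.
In check with no legal moves → checkmate.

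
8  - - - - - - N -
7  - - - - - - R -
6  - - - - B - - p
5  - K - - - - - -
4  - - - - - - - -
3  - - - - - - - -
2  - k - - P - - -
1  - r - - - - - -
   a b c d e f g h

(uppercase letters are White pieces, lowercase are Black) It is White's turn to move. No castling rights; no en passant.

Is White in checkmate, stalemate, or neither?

White to move; white king on b5.
In check: no.
Legal moves for White include: Ne7, Nxh6, Nf6, Rh7, Rf7, Re7, Rd7, Rc7, Rb7, Ra7, Rg6, Rg5, Rg4, Rg3, Rg2, Rg1, Bc8, Bf7, ... (list truncated; more exist).
White has legal moves and is not in check → neither.

neither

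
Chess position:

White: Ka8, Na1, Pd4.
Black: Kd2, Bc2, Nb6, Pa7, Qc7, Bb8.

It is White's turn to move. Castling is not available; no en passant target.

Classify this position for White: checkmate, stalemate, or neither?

checkmate

White to move; white king on a8.
In check: yes, from the black knight on b6.
King squares — a7: attacked by Qc7; b7: attacked by Qc7; b8: attacked by Qc7.
Legal moves for White: none.
In check with no legal moves → checkmate.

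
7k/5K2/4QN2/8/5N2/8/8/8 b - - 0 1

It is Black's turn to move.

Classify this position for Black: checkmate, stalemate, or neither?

stalemate

Black to move; black king on h8.
In check: no.
King squares — g7: attacked by Kf7; h7: attacked by Nf6; g8: attacked by Nf6.
Legal moves for Black: none.
Not in check and no legal moves → stalemate.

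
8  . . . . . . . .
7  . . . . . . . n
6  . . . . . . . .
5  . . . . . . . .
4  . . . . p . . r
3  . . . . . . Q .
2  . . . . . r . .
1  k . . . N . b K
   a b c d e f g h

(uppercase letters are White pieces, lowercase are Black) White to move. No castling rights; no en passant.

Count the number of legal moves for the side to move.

White to move; king on h1.
In check: yes, from the black rook on h4.
Legal moves: Kxg1, Qxh4, Qh3, Qh2.
Count: 4.

4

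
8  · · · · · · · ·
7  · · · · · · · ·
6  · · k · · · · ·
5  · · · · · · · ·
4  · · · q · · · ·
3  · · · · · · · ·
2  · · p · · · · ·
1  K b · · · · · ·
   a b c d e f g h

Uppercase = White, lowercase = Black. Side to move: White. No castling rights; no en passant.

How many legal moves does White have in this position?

White to move; king on a1.
In check: yes, from the black queen on d4.
Legal moves: none.
Count: 0.

0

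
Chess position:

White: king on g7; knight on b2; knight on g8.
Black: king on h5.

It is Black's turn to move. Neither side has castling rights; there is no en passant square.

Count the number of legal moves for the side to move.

Black to move; king on h5.
In check: no.
Legal moves: Kg5, Kh4, Kg4.
Count: 3.

3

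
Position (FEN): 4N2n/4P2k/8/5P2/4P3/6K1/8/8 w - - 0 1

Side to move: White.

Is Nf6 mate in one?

After Nf6: black king on h7; in check: yes, from the white knight on f6.
Black has 2 legal replies: Kg7, Kh6.
In check but a legal move exists → not checkmate.

no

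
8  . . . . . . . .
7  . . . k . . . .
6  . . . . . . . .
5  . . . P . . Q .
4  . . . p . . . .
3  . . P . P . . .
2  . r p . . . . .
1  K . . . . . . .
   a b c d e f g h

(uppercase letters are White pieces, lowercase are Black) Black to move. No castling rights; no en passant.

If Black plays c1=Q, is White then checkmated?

yes

After c1=Q: white king on a1; in check: yes, from the black queen on c1.
King squares — b1: attacked by Qc1; a2: attacked by Rb2; b2: attacked by Qc1.
White has no legal moves → checkmate.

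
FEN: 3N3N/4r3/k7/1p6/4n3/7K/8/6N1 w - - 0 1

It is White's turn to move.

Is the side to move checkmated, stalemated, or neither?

neither

White to move; white king on h3.
In check: no.
Legal moves for White: Nhf7, Ng6, Ndf7, Nb7, Ne6, Nc6, Kh4, Kg4, Kh2, Kg2, Nf3, Ne2.
White has 12 legal moves and is not in check → neither.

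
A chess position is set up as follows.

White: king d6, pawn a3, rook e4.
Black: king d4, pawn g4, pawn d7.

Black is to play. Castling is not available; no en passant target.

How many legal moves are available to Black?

Black to move; king on d4.
In check: yes, from the white rook on e4.
Legal moves: Kxe4, Kd3, Kc3.
Count: 3.

3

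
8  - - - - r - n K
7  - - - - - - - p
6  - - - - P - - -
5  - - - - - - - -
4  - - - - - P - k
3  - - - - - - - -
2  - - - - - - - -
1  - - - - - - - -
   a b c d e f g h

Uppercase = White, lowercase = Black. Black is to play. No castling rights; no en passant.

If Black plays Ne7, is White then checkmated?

After Ne7: white king on h8; in check: yes, from the black rook on e8.
White has 2 legal replies: Kxh7, Kg7.
In check but a legal move exists → not checkmate.

no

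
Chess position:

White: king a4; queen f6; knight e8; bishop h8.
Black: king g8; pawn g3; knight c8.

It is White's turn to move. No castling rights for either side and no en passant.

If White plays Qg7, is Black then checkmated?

yes

After Qg7: black king on g8; in check: yes, from the white queen on g7.
King squares — f7: attacked by Qg7; g7: attacked by Ne8; h7: attacked by Qg7; f8: attacked by Qg7; h8: attacked by Qg7.
Black has no legal moves → checkmate.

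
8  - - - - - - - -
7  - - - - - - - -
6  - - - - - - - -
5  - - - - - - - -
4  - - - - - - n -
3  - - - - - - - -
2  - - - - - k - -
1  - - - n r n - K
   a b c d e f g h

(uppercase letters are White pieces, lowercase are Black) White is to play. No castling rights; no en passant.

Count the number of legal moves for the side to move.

White to move; king on h1.
In check: no.
Legal moves: none.
Count: 0.

0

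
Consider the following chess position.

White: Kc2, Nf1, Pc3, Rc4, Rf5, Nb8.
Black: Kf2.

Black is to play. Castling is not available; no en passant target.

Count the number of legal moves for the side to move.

Black to move; king on f2.
In check: yes, from the white rook on f5.
Legal moves: Kg2, Ke2, Kg1, Ke1.
Count: 4.

4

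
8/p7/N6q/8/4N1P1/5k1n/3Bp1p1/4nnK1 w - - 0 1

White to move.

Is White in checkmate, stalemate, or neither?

White to move; white king on g1.
In check: yes, from the black knight on h3.
King squares — f1: attacked by Pe2; h1: attacked by Pg2; f2: attacked by Kf3; g2: attacked by Ne1; h2: attacked by Nf1.
Legal moves for White: none.
In check with no legal moves → checkmate.

checkmate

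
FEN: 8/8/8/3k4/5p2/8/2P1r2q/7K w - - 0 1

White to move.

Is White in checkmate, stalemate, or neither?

checkmate

White to move; white king on h1.
In check: yes, from the black queen on h2.
King squares — g1: attacked by Qh2; g2: attacked by Re2; h2: attacked by Re2.
Legal moves for White: none.
In check with no legal moves → checkmate.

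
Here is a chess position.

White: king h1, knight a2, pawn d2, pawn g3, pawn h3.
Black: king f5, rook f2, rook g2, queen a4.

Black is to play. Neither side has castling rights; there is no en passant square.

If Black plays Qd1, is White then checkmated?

After Qd1: white king on h1; in check: yes, from the black queen on d1.
King squares — g1: attacked by Qd1; g2: attacked by Rf2; h2: attacked by Rg2.
White has no legal moves → checkmate.

yes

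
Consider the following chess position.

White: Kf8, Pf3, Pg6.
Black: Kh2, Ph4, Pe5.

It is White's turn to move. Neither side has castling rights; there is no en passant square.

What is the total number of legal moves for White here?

7

White to move; king on f8.
In check: no.
Legal moves: Kg8, Ke8, Kg7, Kf7, Ke7, g7, f4.
Count: 7.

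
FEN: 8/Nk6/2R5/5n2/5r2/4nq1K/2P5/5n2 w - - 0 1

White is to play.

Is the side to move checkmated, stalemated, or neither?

checkmate

White to move; white king on h3.
In check: yes, from the black queen on f3.
King squares — g2: attacked by Ne3; h2: attacked by Nf1; g3: attacked by Nf1; g4: attacked by Ne3; h4: attacked by Rf4.
Legal moves for White: none.
In check with no legal moves → checkmate.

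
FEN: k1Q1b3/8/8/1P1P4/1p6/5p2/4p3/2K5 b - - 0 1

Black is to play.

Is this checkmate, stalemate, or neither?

neither

Black to move; black king on a8.
In check: yes, from the white queen on c8.
King squares — a7: available; b7: attacked by Qc8; b8: attacked by Qc8.
Legal moves for Black: Ka7.
Black is in check but has 1 legal move → neither.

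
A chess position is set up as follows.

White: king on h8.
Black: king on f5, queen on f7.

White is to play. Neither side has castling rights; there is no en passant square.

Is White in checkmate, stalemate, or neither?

stalemate

White to move; white king on h8.
In check: no.
King squares — g7: attacked by Qf7; h7: attacked by Qf7; g8: attacked by Qf7.
Legal moves for White: none.
Not in check and no legal moves → stalemate.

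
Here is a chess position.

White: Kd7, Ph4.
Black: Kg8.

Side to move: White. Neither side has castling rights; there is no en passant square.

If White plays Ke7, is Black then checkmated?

After Ke7: black king on g8; in check: no.
Black is not in check, so this cannot be checkmate.

no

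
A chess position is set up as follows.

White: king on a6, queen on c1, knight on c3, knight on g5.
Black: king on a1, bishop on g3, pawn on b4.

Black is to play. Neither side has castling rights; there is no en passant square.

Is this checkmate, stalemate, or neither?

Black to move; black king on a1.
In check: yes, from the white queen on c1.
King squares — b1: attacked by Qc1; a2: attacked by Nc3; b2: attacked by Qc1.
Legal moves for Black: none.
In check with no legal moves → checkmate.

checkmate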